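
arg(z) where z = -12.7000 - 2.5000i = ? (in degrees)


Re = -12.7, Im = -2.5
arg = atan2(-2.5, -12.7) = -168.8637 degrees

arg(z) = -168.8637 degrees


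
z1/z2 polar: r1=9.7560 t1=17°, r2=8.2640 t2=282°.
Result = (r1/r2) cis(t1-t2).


r = 9.7560 / 8.2640 = 1.1805
theta = 17° - 282° = -265° = 95° (mod 360)

1.1805 cis(95°)


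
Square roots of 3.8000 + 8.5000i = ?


|z| = sqrt(14.44+72.25) = 9.3107
sqrt((|z|+a)/2) = sqrt((9.3107+3.8)/2) = sqrt(6.5554) = 2.5603
sqrt((|z|-a)/2) = sqrt((9.3107-3.8)/2) = sqrt(2.7554) = 1.6599

±(2.5603 + 1.6599i) i.e. 2.5603 + 1.6599i and -2.5603 - 1.6599i


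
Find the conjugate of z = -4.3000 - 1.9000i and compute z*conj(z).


z_bar = -4.3000 + 1.9000i
z*z_bar = (-4.3)^2 + (-1.9)^2 = 18.49 + 3.61 = 22.1

z_bar = -4.3000 + 1.9000i, z*z_bar = 22.1


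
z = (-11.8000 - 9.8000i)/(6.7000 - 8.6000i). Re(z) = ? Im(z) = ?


Multiply by conjugate: (-11.8000 - 9.8000i)(6.7000 + 8.6000i) / (6.7^2 + (-8.6)^2)
Numerator real = -11.8*6.7 - (9.8)*(-8.6) = 5.22
Numerator imag = -9.8*6.7 - (-11.8)*(-8.6) = -167.14
Denominator = 118.85
Re(z) = 5.22/118.85 = 0.0439
Im(z) = -167.14/118.85 = -1.4063

Re(z) = 0.0439, Im(z) = -1.4063


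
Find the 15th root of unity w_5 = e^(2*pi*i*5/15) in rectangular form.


Angle = 360*5/15 = 120°
a = cos(120°) = -0.5000
b = sin(120°) = 0.8660

-0.5000 + 0.8660i


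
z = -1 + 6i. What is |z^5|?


|z| = sqrt(1+36) = sqrt(37) = 6.0828
|z^5| = |z|^5 = (sqrt(37))^5 = 37^2 * sqrt(37) = 1369*sqrt(37)

|z^5| = 1369*sqrt(37) ≈ 8327.3019


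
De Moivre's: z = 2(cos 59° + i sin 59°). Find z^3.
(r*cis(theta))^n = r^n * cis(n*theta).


r^3 = 2^3 = 8
n*theta = 3*59° = 177° = 177° (mod 360)
a = 8*cos(177°) = -7.9890
b = 8*sin(177°) = 0.4187

8 cis(177°) = -7.9890 + 0.4187i


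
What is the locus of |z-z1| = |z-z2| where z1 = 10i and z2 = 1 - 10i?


Equal distances means the locus is the perpendicular bisector of z1 and z2.
Midpoint = ((0+1)/2, (10+(-10))/2) = (0.5000, 0)

Perpendicular bisector through (0.5000, 0)


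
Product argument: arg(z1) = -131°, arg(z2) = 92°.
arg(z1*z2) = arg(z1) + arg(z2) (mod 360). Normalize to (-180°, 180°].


arg(z1*z2) = -131° + 92° = -39°
Normalized to (-180°, 180°]: -39°

-39°


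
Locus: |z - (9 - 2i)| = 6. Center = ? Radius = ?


|z - z0| = r is a circle with center z0 and radius r.
Center = (9, -2), radius = 6

Circle with center (9, -2) and radius 6


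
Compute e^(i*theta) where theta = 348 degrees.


cos(348°) = 0.9781
sin(348°) = -0.2079

e^(i*348°) = 0.9781 - 0.2079i


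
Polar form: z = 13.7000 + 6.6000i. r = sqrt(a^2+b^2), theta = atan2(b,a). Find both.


r = sqrt(187.69+43.56) = sqrt(231.25) = 15.2069
theta = atan2(6.6, 13.7) = 25.7225 degrees

r = 15.2069, theta = 25.7225 degrees


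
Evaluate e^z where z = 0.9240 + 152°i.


e^0.9240 = 2.51935
cos(152°) = -0.88295
sin(152°) = 0.4695
Real = 2.51935*(-0.88295) = -2.2245
Imag = 2.51935*0.4695 = 1.1828

-2.2245 + 1.1828i


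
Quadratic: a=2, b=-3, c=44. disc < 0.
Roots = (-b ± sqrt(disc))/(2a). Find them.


disc = (-3)^2 - 4*2*44 = 9 - 352 = -343
sqrt(|disc|) = sqrt(343) = 18.5203
Real part = 3/(2*2) = 0.7500
Imag part = 18.5203/(2*2) = 4.6301

0.7500 ± 4.6301i


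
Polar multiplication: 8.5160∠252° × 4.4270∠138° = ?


r = 8.5160 * 4.4270 = 37.7003
theta = 252° + 138° = 390° = 30° (mod 360)

37.7003 cis(30°)


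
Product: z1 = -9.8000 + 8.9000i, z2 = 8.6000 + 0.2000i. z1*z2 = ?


Real = -9.8*8.6 - 8.9*0.2 = -84.28 - 1.78 = -86.06
Imag = -9.8*0.2 + 8.6*8.9 = -1.96 + 76.54 = 74.58

-86.0600 + 74.5800i


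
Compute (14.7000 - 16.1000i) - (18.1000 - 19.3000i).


Real: 14.7 - 18.1 = -3.4
Imag: -16.1 + 19.3 = 3.2

-3.4000 + 3.2000i


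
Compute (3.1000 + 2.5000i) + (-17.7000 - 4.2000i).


Real: 3.1 - 17.7 = -14.6
Imag: 2.5 - 4.2 = -1.7

-14.6000 - 1.7000i


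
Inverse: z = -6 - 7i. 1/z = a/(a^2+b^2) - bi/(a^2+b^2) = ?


|z|^2 = 36+49 = 85
1/z = (-6 + 7i)/85

1/z = -0.0706 + 0.0824i


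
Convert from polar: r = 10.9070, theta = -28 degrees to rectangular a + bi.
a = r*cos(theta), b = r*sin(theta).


a = 10.9070*cos(-28°) = 10.9070*0.88295 = 9.6303
b = 10.9070*sin(-28°) = 10.9070*(-0.46947) = -5.1205

9.6303 - 5.1205i


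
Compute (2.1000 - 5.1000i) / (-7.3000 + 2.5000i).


Conjugate of z2 = -7.3000 - 2.5000i
Numerator: (2.1000 - 5.1000i)(-7.3000 - 2.5000i) = -28.0800 + 31.9800i
Denominator: (-7.3)^2 + 2.5^2 = 59.54
Result = (-28.0800 + 31.9800i)/59.54

-0.4716 + 0.5371i


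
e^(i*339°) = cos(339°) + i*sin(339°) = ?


cos(339°) = 0.9336
sin(339°) = -0.3584

e^(i*339°) = 0.9336 - 0.3584i


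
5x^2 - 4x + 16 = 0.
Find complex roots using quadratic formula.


disc = (-4)^2 - 4*5*16 = 16 - 320 = -304
sqrt(|disc|) = sqrt(304) = 17.4356
Real part = 4/(2*5) = 0.4000
Imag part = 17.4356/(2*5) = 1.7436

0.4000 ± 1.7436i


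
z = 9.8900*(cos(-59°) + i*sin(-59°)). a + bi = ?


a = 9.8900*cos(-59°) = 9.8900*0.51504 = 5.0937
b = 9.8900*sin(-59°) = 9.8900*(-0.85717) = -8.4774

5.0937 - 8.4774i


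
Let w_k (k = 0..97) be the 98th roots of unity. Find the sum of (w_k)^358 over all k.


The roots are w_k = w^k with w = e^(2*pi*i/98), and (w^k)^358 = (w^358)^k.
So S = 1 + u + u^2 + ... + u^(97) with u = w^358.
358 = 3*98 + 64, so 358 is not a multiple of 98: u = (w^98)^3 * w^64 = w^64 ≠ 1 (w is a primitive 98th root), while u^98 = (w^98)^358 = 1.
Geometric series: S = (1 - u^98)/(1 - u) = (1 - 1)/(1 - u) = 0

S = 0


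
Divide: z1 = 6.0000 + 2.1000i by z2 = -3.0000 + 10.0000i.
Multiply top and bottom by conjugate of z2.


Conjugate of z2 = -3.0000 - 10.0000i
Numerator: (6.0000 + 2.1000i)(-3.0000 - 10.0000i) = 3.0000 - 66.3000i
Denominator: (-3)^2 + 10^2 = 109
Result = (3.0000 - 66.3000i)/109

0.0275 - 0.6083i


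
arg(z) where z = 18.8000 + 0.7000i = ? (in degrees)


Re = 18.8, Im = 0.7
arg = atan2(0.7, 18.8) = 2.1324 degrees

arg(z) = 2.1324 degrees


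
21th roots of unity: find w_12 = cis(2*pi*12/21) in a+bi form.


Angle = 360*12/21 = 205.7143°
a = cos(205.7143°) = -0.9010
b = sin(205.7143°) = -0.4339

-0.9010 - 0.4339i


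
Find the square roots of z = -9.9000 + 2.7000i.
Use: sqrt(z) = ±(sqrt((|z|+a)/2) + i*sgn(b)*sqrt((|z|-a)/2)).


|z| = sqrt(98.01+7.29) = 10.2616
sqrt((|z|+a)/2) = sqrt((10.2616+(-9.9))/2) = sqrt(0.1808) = 0.4252
sqrt((|z|-a)/2) = sqrt((10.2616-(-9.9))/2) = sqrt(10.0808) = 3.1750

±(0.4252 + 3.1750i) i.e. 0.4252 + 3.1750i and -0.4252 - 3.1750i


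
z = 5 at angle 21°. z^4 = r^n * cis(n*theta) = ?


r^4 = 5^4 = 625
n*theta = 4*21° = 84° = 84° (mod 360)
a = 625*cos(84°) = 65.3303
b = 625*sin(84°) = 621.5762

625 cis(84°) = 65.3303 + 621.5762i


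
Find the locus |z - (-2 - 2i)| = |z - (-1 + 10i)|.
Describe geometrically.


Equal distances means the locus is the perpendicular bisector of z1 and z2.
Midpoint = ((-2+(-1))/2, (-2+10)/2) = (-1.5000, 4.0000)

Perpendicular bisector through (-1.5000, 4.0000)


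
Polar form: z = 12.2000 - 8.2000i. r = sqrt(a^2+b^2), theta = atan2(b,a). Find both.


r = sqrt(148.84+67.24) = sqrt(216.08) = 14.6997
theta = atan2(-8.2, 12.2) = -33.9063 degrees

r = 14.6997, theta = -33.9063 degrees


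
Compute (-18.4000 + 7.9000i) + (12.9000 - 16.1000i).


Real: -18.4 + 12.9 = -5.5
Imag: 7.9 - 16.1 = -8.2

-5.5000 - 8.2000i


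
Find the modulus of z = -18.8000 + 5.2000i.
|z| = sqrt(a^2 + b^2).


|z| = sqrt((-18.8)^2 + 5.2^2) = sqrt(353.44 + 27.04) = sqrt(380.48) = 19.5059

|z| = 19.5059


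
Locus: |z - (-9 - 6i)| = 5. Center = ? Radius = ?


|z - z0| = r is a circle with center z0 and radius r.
Center = (-9, -6), radius = 5

Circle with center (-9, -6) and radius 5


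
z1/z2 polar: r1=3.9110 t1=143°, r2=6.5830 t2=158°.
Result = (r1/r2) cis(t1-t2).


r = 3.9110 / 6.5830 = 0.5941
theta = 143° - 158° = -15° = 345° (mod 360)

0.5941 cis(345°)


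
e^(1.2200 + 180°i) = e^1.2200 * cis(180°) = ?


e^1.2200 = 3.3872
cos(180°) = -1
sin(180°) = 0
Real = 3.3872*(-1) = -3.3872
Imag = 3.3872*0 = 0

-3.3872 + 0i


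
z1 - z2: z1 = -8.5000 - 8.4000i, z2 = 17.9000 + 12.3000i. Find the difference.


Real: -8.5 - 17.9 = -26.4
Imag: -8.4 - 12.3 = -20.7

-26.4000 - 20.7000i


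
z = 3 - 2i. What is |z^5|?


|z| = sqrt(9+4) = sqrt(13) = 3.6056
|z^5| = |z|^5 = (sqrt(13))^5 = 13^2 * sqrt(13) = 169*sqrt(13)

|z^5| = 169*sqrt(13) ≈ 609.3382


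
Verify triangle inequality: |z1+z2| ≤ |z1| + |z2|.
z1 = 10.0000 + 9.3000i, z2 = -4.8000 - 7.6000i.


|z1| = sqrt(10^2 + 9.3^2) = sqrt(186.49) = 13.6561
|z2| = sqrt((-4.8)^2 + (-7.6)^2) = sqrt(80.8) = 8.9889
z1+z2 = 5.2000 + 1.7000i
|z1+z2| = sqrt(29.93) = 5.4708
|z1|+|z2| = 13.6561 + 8.9889 = 22.6450

|z1+z2| = 5.4708 ≤ |z1|+|z2| = 22.6450 (verified)


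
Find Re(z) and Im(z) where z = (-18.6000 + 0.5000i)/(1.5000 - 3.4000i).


Multiply by conjugate: (-18.6000 + 0.5000i)(1.5000 + 3.4000i) / (1.5^2 + (-3.4)^2)
Numerator real = -18.6*1.5 + 0.5*(-3.4) = -29.6
Numerator imag = 0.5*1.5 - (-18.6)*(-3.4) = -62.49
Denominator = 13.81
Re(z) = -29.6/13.81 = -2.1434
Im(z) = -62.49/13.81 = -4.5250

Re(z) = -2.1434, Im(z) = -4.5250


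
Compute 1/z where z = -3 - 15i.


|z|^2 = 9+225 = 234
1/z = (-3 + 15i)/234

1/z = -0.0128 + 0.0641i


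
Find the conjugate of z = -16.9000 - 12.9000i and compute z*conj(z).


z_bar = -16.9000 + 12.9000i
z*z_bar = (-16.9)^2 + (-12.9)^2 = 285.61 + 166.41 = 452.02

z_bar = -16.9000 + 12.9000i, z*z_bar = 452.02


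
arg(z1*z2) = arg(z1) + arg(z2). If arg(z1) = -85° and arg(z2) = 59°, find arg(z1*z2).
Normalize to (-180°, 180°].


arg(z1*z2) = -85° + 59° = -26°
Normalized to (-180°, 180°]: -26°

-26°


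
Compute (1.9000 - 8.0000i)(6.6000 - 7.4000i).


Real = 1.9*6.6 - (-8)*(-7.4) = 12.54 - 59.2 = -46.66
Imag = 1.9*(-7.4) + 6.6*(-8) = -14.06 - (52.8) = -66.86

-46.6600 - 66.8600i


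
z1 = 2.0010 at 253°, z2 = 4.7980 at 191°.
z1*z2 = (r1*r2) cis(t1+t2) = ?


r = 2.0010 * 4.7980 = 9.6008
theta = 253° + 191° = 444° = 84° (mod 360)

9.6008 cis(84°)


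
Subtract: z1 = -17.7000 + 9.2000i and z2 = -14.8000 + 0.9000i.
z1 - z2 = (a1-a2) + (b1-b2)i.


Real: -17.7 + 14.8 = -2.9
Imag: 9.2 - 0.9 = 8.3

-2.9000 + 8.3000i


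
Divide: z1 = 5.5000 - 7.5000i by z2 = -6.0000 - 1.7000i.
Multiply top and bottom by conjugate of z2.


Conjugate of z2 = -6.0000 + 1.7000i
Numerator: (5.5000 - 7.5000i)(-6.0000 + 1.7000i) = -20.2500 + 54.3500i
Denominator: (-6)^2 + (-1.7)^2 = 38.89
Result = (-20.2500 + 54.3500i)/38.89

-0.5207 + 1.3975i


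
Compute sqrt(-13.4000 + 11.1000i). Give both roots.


|z| = sqrt(179.56+123.21) = 17.4003
sqrt((|z|+a)/2) = sqrt((17.4003+(-13.4))/2) = sqrt(2.0001) = 1.4143
sqrt((|z|-a)/2) = sqrt((17.4003-(-13.4))/2) = sqrt(15.4001) = 3.9243

±(1.4143 + 3.9243i) i.e. 1.4143 + 3.9243i and -1.4143 - 3.9243i


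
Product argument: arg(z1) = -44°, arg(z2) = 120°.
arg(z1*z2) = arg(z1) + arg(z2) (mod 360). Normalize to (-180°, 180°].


arg(z1*z2) = -44° + 120° = 76°
Normalized to (-180°, 180°]: 76°

76°


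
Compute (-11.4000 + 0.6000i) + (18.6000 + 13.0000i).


Real: -11.4 + 18.6 = 7.2
Imag: 0.6 + 13 = 13.6

7.2000 + 13.6000i


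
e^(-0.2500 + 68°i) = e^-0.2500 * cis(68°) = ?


e^-0.2500 = 0.7788
cos(68°) = 0.3746
sin(68°) = 0.9272
Real = 0.7788*0.3746 = 0.2917
Imag = 0.7788*0.9272 = 0.7221

0.2917 + 0.7221i


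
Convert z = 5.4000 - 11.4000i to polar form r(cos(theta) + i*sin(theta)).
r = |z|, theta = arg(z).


r = sqrt(29.16+129.96) = sqrt(159.12) = 12.6143
theta = atan2(-11.4, 5.4) = -64.6538 degrees

r = 12.6143, theta = -64.6538 degrees


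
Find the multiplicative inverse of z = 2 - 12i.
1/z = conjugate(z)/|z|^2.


|z|^2 = 4+144 = 148
1/z = (2 + 12i)/148

1/z = 0.0135 + 0.0811i


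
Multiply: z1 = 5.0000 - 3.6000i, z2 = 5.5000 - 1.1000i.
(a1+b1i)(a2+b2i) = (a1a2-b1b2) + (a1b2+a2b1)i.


Real = 5*5.5 - (-3.6)*(-1.1) = 27.5 - 3.96 = 23.54
Imag = 5*(-1.1) + 5.5*(-3.6) = -5.5 - (19.8) = -25.3

23.5400 - 25.3000i


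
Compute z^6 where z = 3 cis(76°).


r^6 = 3^6 = 729
n*theta = 6*76° = 456° = 96° (mod 360)
a = 729*cos(96°) = -76.2012
b = 729*sin(96°) = 725.0065

729 cis(96°) = -76.2012 + 725.0065i


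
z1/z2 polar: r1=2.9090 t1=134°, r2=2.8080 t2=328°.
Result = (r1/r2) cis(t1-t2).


r = 2.9090 / 2.8080 = 1.0360
theta = 134° - 328° = -194° = 166° (mod 360)

1.0360 cis(166°)


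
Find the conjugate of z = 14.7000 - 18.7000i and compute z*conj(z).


z_bar = 14.7000 + 18.7000i
z*z_bar = 14.7^2 + (-18.7)^2 = 216.09 + 349.69 = 565.78

z_bar = 14.7000 + 18.7000i, z*z_bar = 565.78


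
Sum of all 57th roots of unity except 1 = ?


With w = e^(2*pi*i/57), all 57 of the 57th roots of unity w^0 = 1, w, ..., w^(56) sum to 0: 1 + w + ... + w^(56) = (1 - w^57)/(1 - w) = 0 since w^57 = 1, w ≠ 1.
Removing the root 1: w + w^2 + ... + w^(56) = 0 - 1 = -1

Sum = -1


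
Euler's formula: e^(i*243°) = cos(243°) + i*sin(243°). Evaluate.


cos(243°) = -0.4540
sin(243°) = -0.8910

e^(i*243°) = -0.4540 - 0.8910i


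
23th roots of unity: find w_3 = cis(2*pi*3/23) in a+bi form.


Angle = 360*3/23 = 46.9565°
a = cos(46.9565°) = 0.6826
b = sin(46.9565°) = 0.7308

0.6826 + 0.7308i


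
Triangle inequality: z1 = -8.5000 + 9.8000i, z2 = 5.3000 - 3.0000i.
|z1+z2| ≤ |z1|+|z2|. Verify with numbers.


|z1| = sqrt((-8.5)^2 + 9.8^2) = sqrt(168.29) = 12.9727
|z2| = sqrt(5.3^2 + (-3)^2) = sqrt(37.09) = 6.0902
z1+z2 = -3.2000 + 6.8000i
|z1+z2| = sqrt(56.48) = 7.5153
|z1|+|z2| = 12.9727 + 6.0902 = 19.0629

|z1+z2| = 7.5153 ≤ |z1|+|z2| = 19.0629 (verified)


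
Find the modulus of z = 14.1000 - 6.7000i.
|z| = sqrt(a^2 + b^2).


|z| = sqrt(14.1^2 + (-6.7)^2) = sqrt(198.81 + 44.89) = sqrt(243.7) = 15.6109

|z| = 15.6109


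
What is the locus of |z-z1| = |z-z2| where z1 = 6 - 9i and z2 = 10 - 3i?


Equal distances means the locus is the perpendicular bisector of z1 and z2.
Midpoint = ((6+10)/2, (-9+(-3))/2) = (8.0000, -6.0000)

Perpendicular bisector through (8.0000, -6.0000)


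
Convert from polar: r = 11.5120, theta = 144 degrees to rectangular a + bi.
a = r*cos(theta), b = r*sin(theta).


a = 11.5120*cos(144°) = 11.5120*(-0.80902) = -9.3134
b = 11.5120*sin(144°) = 11.5120*0.58779 = 6.7666

-9.3134 + 6.7666i


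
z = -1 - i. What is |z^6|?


|z| = sqrt(1+1) = sqrt(2) = 1.4142
|z^6| = |z|^6 = (sqrt(2))^6 = 2^3 = 8

|z^6| = 8


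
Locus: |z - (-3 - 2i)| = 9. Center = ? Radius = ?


|z - z0| = r is a circle with center z0 and radius r.
Center = (-3, -2), radius = 9

Circle with center (-3, -2) and radius 9


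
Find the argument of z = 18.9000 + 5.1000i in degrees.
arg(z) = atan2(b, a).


Re = 18.9, Im = 5.1
arg = atan2(5.1, 18.9) = 15.1011 degrees

arg(z) = 15.1011 degrees


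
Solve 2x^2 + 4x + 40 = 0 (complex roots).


disc = 4^2 - 4*2*40 = 16 - 320 = -304
sqrt(|disc|) = sqrt(304) = 17.4356
Real part = -4/(2*2) = -1.0000
Imag part = 17.4356/(2*2) = 4.3589

-1.0000 ± 4.3589i


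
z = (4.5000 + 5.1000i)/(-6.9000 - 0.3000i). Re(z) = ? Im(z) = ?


Multiply by conjugate: (4.5000 + 5.1000i)(-6.9000 + 0.3000i) / ((-6.9)^2 + (-0.3)^2)
Numerator real = 4.5*(-6.9) + 5.1*(-0.3) = -32.58
Numerator imag = 5.1*(-6.9) - 4.5*(-0.3) = -33.84
Denominator = 47.7
Re(z) = -32.58/47.7 = -0.6830
Im(z) = -33.84/47.7 = -0.7094

Re(z) = -0.6830, Im(z) = -0.7094


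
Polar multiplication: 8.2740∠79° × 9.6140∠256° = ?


r = 8.2740 * 9.6140 = 79.5462
theta = 79° + 256° = 335° = 335° (mod 360)

79.5462 cis(335°)


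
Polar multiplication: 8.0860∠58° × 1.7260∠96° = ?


r = 8.0860 * 1.7260 = 13.9564
theta = 58° + 96° = 154° = 154° (mod 360)

13.9564 cis(154°)


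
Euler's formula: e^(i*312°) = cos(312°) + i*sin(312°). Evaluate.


cos(312°) = 0.6691
sin(312°) = -0.7431

e^(i*312°) = 0.6691 - 0.7431i


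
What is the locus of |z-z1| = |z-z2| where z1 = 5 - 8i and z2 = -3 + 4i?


Equal distances means the locus is the perpendicular bisector of z1 and z2.
Midpoint = ((5+(-3))/2, (-8+4)/2) = (1.0000, -2.0000)

Perpendicular bisector through (1.0000, -2.0000)


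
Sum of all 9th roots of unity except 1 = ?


With w = e^(2*pi*i/9), all 9 of the 9th roots of unity w^0 = 1, w, ..., w^(8) sum to 0: 1 + w + ... + w^(8) = (1 - w^9)/(1 - w) = 0 since w^9 = 1, w ≠ 1.
Removing the root 1: w + w^2 + ... + w^(8) = 0 - 1 = -1

Sum = -1


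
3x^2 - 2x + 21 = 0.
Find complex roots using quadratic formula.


disc = (-2)^2 - 4*3*21 = 4 - 252 = -248
sqrt(|disc|) = sqrt(248) = 15.7480
Real part = 2/(2*3) = 0.3333
Imag part = 15.7480/(2*3) = 2.6247

0.3333 ± 2.6247i


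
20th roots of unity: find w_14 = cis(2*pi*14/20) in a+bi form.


Angle = 360*14/20 = 252°
a = cos(252°) = -0.3090
b = sin(252°) = -0.9511

-0.3090 - 0.9511i


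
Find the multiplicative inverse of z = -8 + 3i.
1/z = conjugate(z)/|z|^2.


|z|^2 = 64+9 = 73
1/z = (-8 - 3i)/73

1/z = -0.1096 - 0.0411i


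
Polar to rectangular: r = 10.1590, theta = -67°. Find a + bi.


a = 10.1590*cos(-67°) = 10.1590*0.39073 = 3.9694
b = 10.1590*sin(-67°) = 10.1590*(-0.9205) = -9.3514

3.9694 - 9.3514i


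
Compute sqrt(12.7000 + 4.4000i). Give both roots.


|z| = sqrt(161.29+19.36) = 13.4406
sqrt((|z|+a)/2) = sqrt((13.4406+12.7)/2) = sqrt(13.0703) = 3.6153
sqrt((|z|-a)/2) = sqrt((13.4406-12.7)/2) = sqrt(0.3703) = 0.6085

±(3.6153 + 0.6085i) i.e. 3.6153 + 0.6085i and -3.6153 - 0.6085i


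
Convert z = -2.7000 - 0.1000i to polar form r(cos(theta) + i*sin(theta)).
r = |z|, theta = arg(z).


r = sqrt(7.29+0.01) = sqrt(7.3) = 2.7019
theta = atan2(-0.1, -2.7) = -177.8789 degrees

r = 2.7019, theta = -177.8789 degrees


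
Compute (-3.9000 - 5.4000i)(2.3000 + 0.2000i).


Real = -3.9*2.3 - (-5.4)*0.2 = -8.97 - (-1.08) = -7.89
Imag = -3.9*0.2 + 2.3*(-5.4) = -0.78 - (12.42) = -13.2

-7.8900 - 13.2000i


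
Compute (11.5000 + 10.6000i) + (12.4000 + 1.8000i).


Real: 11.5 + 12.4 = 23.9
Imag: 10.6 + 1.8 = 12.4

23.9000 + 12.4000i


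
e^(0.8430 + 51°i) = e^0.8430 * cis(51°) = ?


e^0.8430 = 2.3233
cos(51°) = 0.6293
sin(51°) = 0.77715
Real = 2.3233*0.6293 = 1.4621
Imag = 2.3233*0.77715 = 1.8056

1.4621 + 1.8056i


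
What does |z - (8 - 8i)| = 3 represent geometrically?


|z - z0| = r is a circle with center z0 and radius r.
Center = (8, -8), radius = 3

Circle with center (8, -8) and radius 3


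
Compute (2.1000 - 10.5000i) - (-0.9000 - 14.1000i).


Real: 2.1 + 0.9 = 3
Imag: -10.5 + 14.1 = 3.6

3.0000 + 3.6000i


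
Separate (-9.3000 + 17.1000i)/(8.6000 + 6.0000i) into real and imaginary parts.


Multiply by conjugate: (-9.3000 + 17.1000i)(8.6000 - 6.0000i) / (8.6^2 + 6^2)
Numerator real = -9.3*8.6 + 17.1*6 = 22.62
Numerator imag = 17.1*8.6 - (-9.3)*6 = 202.86
Denominator = 109.96
Re(z) = 22.62/109.96 = 0.2057
Im(z) = 202.86/109.96 = 1.8449

Re(z) = 0.2057, Im(z) = 1.8449


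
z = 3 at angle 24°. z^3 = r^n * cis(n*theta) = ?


r^3 = 3^3 = 27
n*theta = 3*24° = 72° = 72° (mod 360)
a = 27*cos(72°) = 8.3435
b = 27*sin(72°) = 25.6785

27 cis(72°) = 8.3435 + 25.6785i


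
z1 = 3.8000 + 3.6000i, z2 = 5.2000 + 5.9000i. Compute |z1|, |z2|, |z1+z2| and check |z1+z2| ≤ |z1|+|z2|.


|z1| = sqrt(3.8^2 + 3.6^2) = sqrt(27.4) = 5.2345
|z2| = sqrt(5.2^2 + 5.9^2) = sqrt(61.85) = 7.8645
z1+z2 = 9.0000 + 9.5000i
|z1+z2| = sqrt(171.25) = 13.0863
|z1|+|z2| = 5.2345 + 7.8645 = 13.0990

|z1+z2| = 13.0863 ≤ |z1|+|z2| = 13.0990 (verified)


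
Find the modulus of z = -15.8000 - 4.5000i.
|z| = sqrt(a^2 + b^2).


|z| = sqrt((-15.8)^2 + (-4.5)^2) = sqrt(249.64 + 20.25) = sqrt(269.89) = 16.4283

|z| = 16.4283


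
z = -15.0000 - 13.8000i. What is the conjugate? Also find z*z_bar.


z_bar = -15.0000 + 13.8000i
z*z_bar = (-15)^2 + (-13.8)^2 = 225 + 190.44 = 415.44

z_bar = -15.0000 + 13.8000i, z*z_bar = 415.44


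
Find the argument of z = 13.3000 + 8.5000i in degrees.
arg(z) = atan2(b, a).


Re = 13.3, Im = 8.5
arg = atan2(8.5, 13.3) = 32.5826 degrees

arg(z) = 32.5826 degrees


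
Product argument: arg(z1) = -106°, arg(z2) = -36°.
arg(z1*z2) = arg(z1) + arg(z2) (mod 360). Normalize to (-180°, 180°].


arg(z1*z2) = -106° - 36° = -142°
Normalized to (-180°, 180°]: -142°

-142°


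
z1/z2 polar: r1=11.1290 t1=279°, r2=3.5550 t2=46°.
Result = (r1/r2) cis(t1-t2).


r = 11.1290 / 3.5550 = 3.1305
theta = 279° - 46° = 233° = 233° (mod 360)

3.1305 cis(233°)


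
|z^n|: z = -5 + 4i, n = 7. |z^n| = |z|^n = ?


|z| = sqrt(25+16) = sqrt(41) = 6.4031
|z^7| = |z|^7 = (sqrt(41))^7 = 41^3 * sqrt(41) = 68921*sqrt(41)

|z^7| = 68921*sqrt(41) ≈ 441309.7256


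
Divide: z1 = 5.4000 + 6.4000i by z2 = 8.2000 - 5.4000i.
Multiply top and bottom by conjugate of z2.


Conjugate of z2 = 8.2000 + 5.4000i
Numerator: (5.4000 + 6.4000i)(8.2000 + 5.4000i) = 9.7200 + 81.6400i
Denominator: 8.2^2 + (-5.4)^2 = 96.4
Result = (9.7200 + 81.6400i)/96.4

0.1008 + 0.8469i


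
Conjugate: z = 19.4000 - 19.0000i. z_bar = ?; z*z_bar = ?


z_bar = 19.4000 + 19.0000i
z*z_bar = 19.4^2 + (-19)^2 = 376.36 + 361 = 737.36

z_bar = 19.4000 + 19.0000i, z*z_bar = 737.36


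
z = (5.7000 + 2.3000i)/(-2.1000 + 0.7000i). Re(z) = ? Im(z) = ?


Multiply by conjugate: (5.7000 + 2.3000i)(-2.1000 - 0.7000i) / ((-2.1)^2 + 0.7^2)
Numerator real = 5.7*(-2.1) + 2.3*0.7 = -10.36
Numerator imag = 2.3*(-2.1) - 5.7*0.7 = -8.82
Denominator = 4.9
Re(z) = -10.36/4.9 = -2.1143
Im(z) = -8.82/4.9 = -1.8000

Re(z) = -2.1143, Im(z) = -1.8000


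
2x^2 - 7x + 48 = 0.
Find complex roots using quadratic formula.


disc = (-7)^2 - 4*2*48 = 49 - 384 = -335
sqrt(|disc|) = sqrt(335) = 18.3030
Real part = 7/(2*2) = 1.7500
Imag part = 18.3030/(2*2) = 4.5758

1.7500 ± 4.5758i


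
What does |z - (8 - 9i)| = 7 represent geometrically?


|z - z0| = r is a circle with center z0 and radius r.
Center = (8, -9), radius = 7

Circle with center (8, -9) and radius 7


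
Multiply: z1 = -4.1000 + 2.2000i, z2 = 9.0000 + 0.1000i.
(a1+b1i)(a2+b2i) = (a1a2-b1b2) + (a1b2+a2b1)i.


Real = -4.1*9 - 2.2*0.1 = -36.9 - 0.22 = -37.12
Imag = -4.1*0.1 + 9*2.2 = -0.41 + 19.8 = 19.39

-37.1200 + 19.3900i


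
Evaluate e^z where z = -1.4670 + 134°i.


e^-1.4670 = 0.2306
cos(134°) = -0.6947
sin(134°) = 0.7193
Real = 0.2306*(-0.6947) = -0.1602
Imag = 0.2306*0.7193 = 0.1659

-0.1602 + 0.1659i


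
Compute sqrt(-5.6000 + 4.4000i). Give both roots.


|z| = sqrt(31.36+19.36) = 7.1218
sqrt((|z|+a)/2) = sqrt((7.1218+(-5.6))/2) = sqrt(0.7609) = 0.8723
sqrt((|z|-a)/2) = sqrt((7.1218-(-5.6))/2) = sqrt(6.3609) = 2.5221

±(0.8723 + 2.5221i) i.e. 0.8723 + 2.5221i and -0.8723 - 2.5221i


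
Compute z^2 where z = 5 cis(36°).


r^2 = 5^2 = 25
n*theta = 2*36° = 72° = 72° (mod 360)
a = 25*cos(72°) = 7.7254
b = 25*sin(72°) = 23.7764

25 cis(72°) = 7.7254 + 23.7764i


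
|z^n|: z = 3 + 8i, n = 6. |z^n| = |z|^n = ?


|z| = sqrt(9+64) = sqrt(73) = 8.5440
|z^6| = |z|^6 = (sqrt(73))^6 = 73^3 = 389017

|z^6| = 389017


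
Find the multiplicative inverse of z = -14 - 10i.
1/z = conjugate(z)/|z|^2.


|z|^2 = 196+100 = 296
1/z = (-14 + 10i)/296

1/z = -0.0473 + 0.0338i


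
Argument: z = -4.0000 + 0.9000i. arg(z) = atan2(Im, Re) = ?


Re = -4, Im = 0.9
arg = atan2(0.9, -4) = 167.3196 degrees

arg(z) = 167.3196 degrees


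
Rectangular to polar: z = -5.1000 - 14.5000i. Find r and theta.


r = sqrt(26.01+210.25) = sqrt(236.26) = 15.3708
theta = atan2(-14.5, -5.1) = -109.3780 degrees

r = 15.3708, theta = -109.3780 degrees


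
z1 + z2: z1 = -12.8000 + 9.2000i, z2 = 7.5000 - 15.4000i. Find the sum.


Real: -12.8 + 7.5 = -5.3
Imag: 9.2 - 15.4 = -6.2

-5.3000 - 6.2000i


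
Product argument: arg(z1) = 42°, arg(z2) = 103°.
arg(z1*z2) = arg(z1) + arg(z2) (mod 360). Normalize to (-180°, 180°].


arg(z1*z2) = 42° + 103° = 145°
Normalized to (-180°, 180°]: 145°

145°


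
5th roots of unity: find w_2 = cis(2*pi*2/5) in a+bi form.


Angle = 360*2/5 = 144°
a = cos(144°) = -0.8090
b = sin(144°) = 0.5878

-0.8090 + 0.5878i


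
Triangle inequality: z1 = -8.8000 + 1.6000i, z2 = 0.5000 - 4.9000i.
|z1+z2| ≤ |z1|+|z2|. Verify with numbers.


|z1| = sqrt((-8.8)^2 + 1.6^2) = sqrt(80) = 8.9443
|z2| = sqrt(0.5^2 + (-4.9)^2) = sqrt(24.26) = 4.9254
z1+z2 = -8.3000 - 3.3000i
|z1+z2| = sqrt(79.78) = 8.9320
|z1|+|z2| = 8.9443 + 4.9254 = 13.8697

|z1+z2| = 8.9320 ≤ |z1|+|z2| = 13.8697 (verified)


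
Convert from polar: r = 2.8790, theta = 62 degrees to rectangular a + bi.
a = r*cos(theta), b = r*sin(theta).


a = 2.8790*cos(62°) = 2.8790*0.46947 = 1.3516
b = 2.8790*sin(62°) = 2.8790*0.88295 = 2.5420

1.3516 + 2.5420i


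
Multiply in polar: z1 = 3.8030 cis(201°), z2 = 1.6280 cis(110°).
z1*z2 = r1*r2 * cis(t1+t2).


r = 3.8030 * 1.6280 = 6.1913
theta = 201° + 110° = 311° = 311° (mod 360)

6.1913 cis(311°)


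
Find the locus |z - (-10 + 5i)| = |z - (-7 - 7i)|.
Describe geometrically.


Equal distances means the locus is the perpendicular bisector of z1 and z2.
Midpoint = ((-10+(-7))/2, (5+(-7))/2) = (-8.5000, -1.0000)

Perpendicular bisector through (-8.5000, -1.0000)


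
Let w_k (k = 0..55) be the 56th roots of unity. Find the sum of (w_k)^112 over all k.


The roots are w_k = w^k with w = e^(2*pi*i/56), and (w^k)^112 = (w^112)^k.
So S = 1 + u + u^2 + ... + u^(55) with u = w^112.
112 = 2*56 + 0, so 112 is a multiple of 56 and u = (w^56)^2 = 1.
Every one of the 56 terms equals 1: S = 56

S = 56


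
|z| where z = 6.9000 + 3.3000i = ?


|z| = sqrt(6.9^2 + 3.3^2) = sqrt(47.61 + 10.89) = sqrt(58.5) = 7.6485

|z| = 7.6485


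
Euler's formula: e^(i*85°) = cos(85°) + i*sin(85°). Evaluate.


cos(85°) = 0.0872
sin(85°) = 0.9962

e^(i*85°) = 0.0872 + 0.9962i


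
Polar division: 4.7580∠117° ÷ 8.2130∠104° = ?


r = 4.7580 / 8.2130 = 0.5793
theta = 117° - 104° = 13° = 13° (mod 360)

0.5793 cis(13°)


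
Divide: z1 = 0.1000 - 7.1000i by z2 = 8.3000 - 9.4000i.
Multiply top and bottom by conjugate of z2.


Conjugate of z2 = 8.3000 + 9.4000i
Numerator: (0.1000 - 7.1000i)(8.3000 + 9.4000i) = 67.5700 - 57.9900i
Denominator: 8.3^2 + (-9.4)^2 = 157.25
Result = (67.5700 - 57.9900i)/157.25

0.4297 - 0.3688i


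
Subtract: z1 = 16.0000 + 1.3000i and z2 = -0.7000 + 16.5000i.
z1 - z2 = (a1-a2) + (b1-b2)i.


Real: 16 + 0.7 = 16.7
Imag: 1.3 - 16.5 = -15.2

16.7000 - 15.2000i


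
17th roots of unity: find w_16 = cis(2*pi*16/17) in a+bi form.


Angle = 360*16/17 = 338.8235°
a = cos(338.8235°) = 0.9325
b = sin(338.8235°) = -0.3612

0.9325 - 0.3612i


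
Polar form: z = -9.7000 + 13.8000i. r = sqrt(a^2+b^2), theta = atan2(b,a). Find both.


r = sqrt(94.09+190.44) = sqrt(284.53) = 16.8680
theta = atan2(13.8, -9.7) = 125.1033 degrees

r = 16.8680, theta = 125.1033 degrees


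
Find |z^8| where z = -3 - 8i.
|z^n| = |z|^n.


|z| = sqrt(9+64) = sqrt(73) = 8.5440
|z^8| = |z|^8 = (sqrt(73))^8 = 73^4 = 28398241

|z^8| = 28398241


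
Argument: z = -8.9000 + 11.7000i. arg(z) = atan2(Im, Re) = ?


Re = -8.9, Im = 11.7
arg = atan2(11.7, -8.9) = 127.2597 degrees

arg(z) = 127.2597 degrees


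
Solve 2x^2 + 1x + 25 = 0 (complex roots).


disc = 1^2 - 4*2*25 = 1 - 200 = -199
sqrt(|disc|) = sqrt(199) = 14.1067
Real part = -1/(2*2) = -0.2500
Imag part = 14.1067/(2*2) = 3.5267

-0.2500 ± 3.5267i


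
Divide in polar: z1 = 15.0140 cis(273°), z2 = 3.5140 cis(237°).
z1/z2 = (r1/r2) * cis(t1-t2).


r = 15.0140 / 3.5140 = 4.2726
theta = 273° - 237° = 36° = 36° (mod 360)

4.2726 cis(36°)


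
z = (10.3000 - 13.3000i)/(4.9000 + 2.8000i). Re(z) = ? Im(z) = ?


Multiply by conjugate: (10.3000 - 13.3000i)(4.9000 - 2.8000i) / (4.9^2 + 2.8^2)
Numerator real = 10.3*4.9 - (13.3)*2.8 = 13.23
Numerator imag = -13.3*4.9 - 10.3*2.8 = -94.01
Denominator = 31.85
Re(z) = 13.23/31.85 = 0.4154
Im(z) = -94.01/31.85 = -2.9516

Re(z) = 0.4154, Im(z) = -2.9516


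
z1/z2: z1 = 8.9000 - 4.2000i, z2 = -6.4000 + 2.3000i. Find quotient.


Conjugate of z2 = -6.4000 - 2.3000i
Numerator: (8.9000 - 4.2000i)(-6.4000 - 2.3000i) = -66.6200 + 6.4100i
Denominator: (-6.4)^2 + 2.3^2 = 46.25
Result = (-66.6200 + 6.4100i)/46.25

-1.4404 + 0.1386i


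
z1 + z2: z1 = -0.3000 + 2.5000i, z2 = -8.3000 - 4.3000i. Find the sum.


Real: -0.3 - 8.3 = -8.6
Imag: 2.5 - 4.3 = -1.8

-8.6000 - 1.8000i


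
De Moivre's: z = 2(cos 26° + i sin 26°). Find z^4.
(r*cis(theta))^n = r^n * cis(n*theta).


r^4 = 2^4 = 16
n*theta = 4*26° = 104° = 104° (mod 360)
a = 16*cos(104°) = -3.8708
b = 16*sin(104°) = 15.5247

16 cis(104°) = -3.8708 + 15.5247i


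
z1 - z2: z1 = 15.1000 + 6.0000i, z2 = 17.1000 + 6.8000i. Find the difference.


Real: 15.1 - 17.1 = -2
Imag: 6 - 6.8 = -0.8

-2.0000 - 0.8000i


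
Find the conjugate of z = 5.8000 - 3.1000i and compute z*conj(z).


z_bar = 5.8000 + 3.1000i
z*z_bar = 5.8^2 + (-3.1)^2 = 33.64 + 9.61 = 43.25

z_bar = 5.8000 + 3.1000i, z*z_bar = 43.25


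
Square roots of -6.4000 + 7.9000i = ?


|z| = sqrt(40.96+62.41) = 10.1671
sqrt((|z|+a)/2) = sqrt((10.1671+(-6.4))/2) = sqrt(1.8836) = 1.3724
sqrt((|z|-a)/2) = sqrt((10.1671-(-6.4))/2) = sqrt(8.2836) = 2.8781

±(1.3724 + 2.8781i) i.e. 1.3724 + 2.8781i and -1.3724 - 2.8781i


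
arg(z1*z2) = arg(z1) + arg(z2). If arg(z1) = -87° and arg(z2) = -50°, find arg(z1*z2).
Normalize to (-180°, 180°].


arg(z1*z2) = -87° - 50° = -137°
Normalized to (-180°, 180°]: -137°

-137°


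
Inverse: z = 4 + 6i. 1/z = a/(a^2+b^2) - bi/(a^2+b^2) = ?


|z|^2 = 16+36 = 52
1/z = (4 - 6i)/52

1/z = 0.0769 - 0.1154i


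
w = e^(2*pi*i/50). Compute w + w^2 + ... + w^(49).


With w = e^(2*pi*i/50), all 50 of the 50th roots of unity w^0 = 1, w, ..., w^(49) sum to 0: 1 + w + ... + w^(49) = (1 - w^50)/(1 - w) = 0 since w^50 = 1, w ≠ 1.
Removing the root 1: w + w^2 + ... + w^(49) = 0 - 1 = -1

Sum = -1


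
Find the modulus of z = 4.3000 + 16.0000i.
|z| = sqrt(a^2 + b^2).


|z| = sqrt(4.3^2 + 16^2) = sqrt(18.49 + 256) = sqrt(274.49) = 16.5677

|z| = 16.5677


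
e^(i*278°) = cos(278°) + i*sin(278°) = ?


cos(278°) = 0.1392
sin(278°) = -0.9903

e^(i*278°) = 0.1392 - 0.9903i


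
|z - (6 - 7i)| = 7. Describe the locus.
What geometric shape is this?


|z - z0| = r is a circle with center z0 and radius r.
Center = (6, -7), radius = 7

Circle with center (6, -7) and radius 7


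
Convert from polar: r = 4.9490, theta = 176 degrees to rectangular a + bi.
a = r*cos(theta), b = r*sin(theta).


a = 4.9490*cos(176°) = 4.9490*(-0.99756) = -4.9369
b = 4.9490*sin(176°) = 4.9490*0.06976 = 0.3452

-4.9369 + 0.3452i


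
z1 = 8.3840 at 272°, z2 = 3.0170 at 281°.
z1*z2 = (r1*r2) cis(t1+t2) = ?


r = 8.3840 * 3.0170 = 25.2945
theta = 272° + 281° = 553° = 193° (mod 360)

25.2945 cis(193°)


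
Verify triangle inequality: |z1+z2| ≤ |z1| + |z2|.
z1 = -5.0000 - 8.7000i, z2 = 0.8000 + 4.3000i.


|z1| = sqrt((-5)^2 + (-8.7)^2) = sqrt(100.69) = 10.0344
|z2| = sqrt(0.8^2 + 4.3^2) = sqrt(19.13) = 4.3738
z1+z2 = -4.2000 - 4.4000i
|z1+z2| = sqrt(37) = 6.0828
|z1|+|z2| = 10.0344 + 4.3738 = 14.4082

|z1+z2| = 6.0828 ≤ |z1|+|z2| = 14.4082 (verified)


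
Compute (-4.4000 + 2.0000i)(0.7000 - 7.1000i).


Real = -4.4*0.7 - 2*(-7.1) = -3.08 - (-14.2) = 11.12
Imag = -4.4*(-7.1) + 0.7*2 = 31.24 + 1.4 = 32.64

11.1200 + 32.6400i


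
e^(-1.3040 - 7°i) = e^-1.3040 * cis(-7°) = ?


e^-1.3040 = 0.2714
cos(-7°) = 0.9925
sin(-7°) = -0.1219
Real = 0.2714*0.9925 = 0.2694
Imag = 0.2714*(-0.1219) = -0.0331

0.2694 - 0.0331i


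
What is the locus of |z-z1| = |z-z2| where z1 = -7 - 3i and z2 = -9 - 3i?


Equal distances means the locus is the perpendicular bisector of z1 and z2.
Midpoint = ((-7+(-9))/2, (-3+(-3))/2) = (-8.0000, -3.0000)

Perpendicular bisector through (-8.0000, -3.0000)


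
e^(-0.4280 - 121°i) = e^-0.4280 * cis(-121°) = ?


e^-0.4280 = 0.6518
cos(-121°) = -0.515
sin(-121°) = -0.8572
Real = 0.6518*(-0.515) = -0.3357
Imag = 0.6518*(-0.8572) = -0.5587

-0.3357 - 0.5587i


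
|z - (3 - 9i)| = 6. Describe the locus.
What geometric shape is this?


|z - z0| = r is a circle with center z0 and radius r.
Center = (3, -9), radius = 6

Circle with center (3, -9) and radius 6


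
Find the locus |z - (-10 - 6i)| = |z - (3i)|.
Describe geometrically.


Equal distances means the locus is the perpendicular bisector of z1 and z2.
Midpoint = ((-10+0)/2, (-6+3)/2) = (-5.0000, -1.5000)

Perpendicular bisector through (-5.0000, -1.5000)


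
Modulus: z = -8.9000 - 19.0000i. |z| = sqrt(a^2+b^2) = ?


|z| = sqrt((-8.9)^2 + (-19)^2) = sqrt(79.21 + 361) = sqrt(440.21) = 20.9812

|z| = 20.9812


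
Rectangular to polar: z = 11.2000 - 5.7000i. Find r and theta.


r = sqrt(125.44+32.49) = sqrt(157.93) = 12.5670
theta = atan2(-5.7, 11.2) = -26.9728 degrees

r = 12.5670, theta = -26.9728 degrees


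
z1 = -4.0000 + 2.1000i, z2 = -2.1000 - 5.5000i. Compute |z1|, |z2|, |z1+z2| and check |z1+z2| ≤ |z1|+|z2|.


|z1| = sqrt((-4)^2 + 2.1^2) = sqrt(20.41) = 4.5177
|z2| = sqrt((-2.1)^2 + (-5.5)^2) = sqrt(34.66) = 5.8873
z1+z2 = -6.1000 - 3.4000i
|z1+z2| = sqrt(48.77) = 6.9836
|z1|+|z2| = 4.5177 + 5.8873 = 10.4050

|z1+z2| = 6.9836 ≤ |z1|+|z2| = 10.4050 (verified)


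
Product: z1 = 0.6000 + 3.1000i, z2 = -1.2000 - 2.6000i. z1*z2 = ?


Real = 0.6*(-1.2) - 3.1*(-2.6) = -0.72 - (-8.06) = 7.34
Imag = 0.6*(-2.6) - (1.2)*3.1 = -1.56 - (3.72) = -5.28

7.3400 - 5.2800i


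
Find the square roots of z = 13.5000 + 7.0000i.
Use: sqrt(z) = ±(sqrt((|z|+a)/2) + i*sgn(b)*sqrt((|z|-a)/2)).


|z| = sqrt(182.25+49) = 15.2069
sqrt((|z|+a)/2) = sqrt((15.2069+13.5)/2) = sqrt(14.3535) = 3.7886
sqrt((|z|-a)/2) = sqrt((15.2069-13.5)/2) = sqrt(0.8535) = 0.9238

±(3.7886 + 0.9238i) i.e. 3.7886 + 0.9238i and -3.7886 - 0.9238i


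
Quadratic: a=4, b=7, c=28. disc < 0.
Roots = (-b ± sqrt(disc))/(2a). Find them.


disc = 7^2 - 4*4*28 = 49 - 448 = -399
sqrt(|disc|) = sqrt(399) = 19.9750
Real part = -7/(2*4) = -0.8750
Imag part = 19.9750/(2*4) = 2.4969

-0.8750 ± 2.4969i


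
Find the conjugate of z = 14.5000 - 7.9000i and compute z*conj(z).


z_bar = 14.5000 + 7.9000i
z*z_bar = 14.5^2 + (-7.9)^2 = 210.25 + 62.41 = 272.66

z_bar = 14.5000 + 7.9000i, z*z_bar = 272.66


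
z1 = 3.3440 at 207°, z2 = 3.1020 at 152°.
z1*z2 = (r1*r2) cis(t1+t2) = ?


r = 3.3440 * 3.1020 = 10.3731
theta = 207° + 152° = 359° = 359° (mod 360)

10.3731 cis(359°)


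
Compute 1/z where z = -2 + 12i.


|z|^2 = 4+144 = 148
1/z = (-2 - 12i)/148

1/z = -0.0135 - 0.0811i


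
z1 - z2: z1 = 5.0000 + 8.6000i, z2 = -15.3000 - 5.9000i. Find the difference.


Real: 5 + 15.3 = 20.3
Imag: 8.6 + 5.9 = 14.5

20.3000 + 14.5000i


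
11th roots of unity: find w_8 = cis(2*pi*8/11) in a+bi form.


Angle = 360*8/11 = 261.8182°
a = cos(261.8182°) = -0.1423
b = sin(261.8182°) = -0.9898

-0.1423 - 0.9898i


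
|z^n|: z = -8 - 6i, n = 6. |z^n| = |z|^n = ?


|z| = sqrt(64+36) = sqrt(100) = 10
|z^6| = |z|^6 = 10^6 = 1000000

|z^6| = 1000000


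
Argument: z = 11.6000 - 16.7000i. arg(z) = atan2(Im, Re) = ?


Re = 11.6, Im = -16.7
arg = atan2(-16.7, 11.6) = -55.2157 degrees

arg(z) = -55.2157 degrees


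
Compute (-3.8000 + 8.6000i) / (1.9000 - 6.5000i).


Conjugate of z2 = 1.9000 + 6.5000i
Numerator: (-3.8000 + 8.6000i)(1.9000 + 6.5000i) = -63.1200 - 8.3600i
Denominator: 1.9^2 + (-6.5)^2 = 45.86
Result = (-63.1200 - 8.3600i)/45.86

-1.3764 - 0.1823i


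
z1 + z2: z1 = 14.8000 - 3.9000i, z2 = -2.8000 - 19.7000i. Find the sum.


Real: 14.8 - 2.8 = 12
Imag: -3.9 - 19.7 = -23.6

12.0000 - 23.6000i


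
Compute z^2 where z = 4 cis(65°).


r^2 = 4^2 = 16
n*theta = 2*65° = 130° = 130° (mod 360)
a = 16*cos(130°) = -10.2846
b = 16*sin(130°) = 12.2567

16 cis(130°) = -10.2846 + 12.2567i


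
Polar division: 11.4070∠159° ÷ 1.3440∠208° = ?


r = 11.4070 / 1.3440 = 8.4874
theta = 159° - 208° = -49° = 311° (mod 360)

8.4874 cis(311°)


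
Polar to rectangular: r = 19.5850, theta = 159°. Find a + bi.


a = 19.5850*cos(159°) = 19.5850*(-0.93358) = -18.2842
b = 19.5850*sin(159°) = 19.5850*0.358368 = 7.0186

-18.2842 + 7.0186i


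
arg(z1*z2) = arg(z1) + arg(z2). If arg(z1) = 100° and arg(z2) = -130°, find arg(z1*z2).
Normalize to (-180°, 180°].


arg(z1*z2) = 100° - 130° = -30°
Normalized to (-180°, 180°]: -30°

-30°


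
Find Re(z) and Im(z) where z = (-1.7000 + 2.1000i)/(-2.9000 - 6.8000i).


Multiply by conjugate: (-1.7000 + 2.1000i)(-2.9000 + 6.8000i) / ((-2.9)^2 + (-6.8)^2)
Numerator real = -1.7*(-2.9) + 2.1*(-6.8) = -9.35
Numerator imag = 2.1*(-2.9) - (-1.7)*(-6.8) = -17.65
Denominator = 54.65
Re(z) = -9.35/54.65 = -0.1711
Im(z) = -17.65/54.65 = -0.3230

Re(z) = -0.1711, Im(z) = -0.3230


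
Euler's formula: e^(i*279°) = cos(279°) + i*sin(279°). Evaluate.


cos(279°) = 0.1564
sin(279°) = -0.9877

e^(i*279°) = 0.1564 - 0.9877i


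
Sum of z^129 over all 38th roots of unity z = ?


The roots are w_k = w^k with w = e^(2*pi*i/38), and (w^k)^129 = (w^129)^k.
So S = 1 + u + u^2 + ... + u^(37) with u = w^129.
129 = 3*38 + 15, so 129 is not a multiple of 38: u = (w^38)^3 * w^15 = w^15 ≠ 1 (w is a primitive 38th root), while u^38 = (w^38)^129 = 1.
Geometric series: S = (1 - u^38)/(1 - u) = (1 - 1)/(1 - u) = 0

S = 0


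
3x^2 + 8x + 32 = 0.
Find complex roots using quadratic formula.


disc = 8^2 - 4*3*32 = 64 - 384 = -320
sqrt(|disc|) = sqrt(320) = 17.8885
Real part = -8/(2*3) = -1.3333
Imag part = 17.8885/(2*3) = 2.9814

-1.3333 ± 2.9814i


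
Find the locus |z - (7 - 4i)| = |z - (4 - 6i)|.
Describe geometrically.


Equal distances means the locus is the perpendicular bisector of z1 and z2.
Midpoint = ((7+4)/2, (-4+(-6))/2) = (5.5000, -5.0000)

Perpendicular bisector through (5.5000, -5.0000)


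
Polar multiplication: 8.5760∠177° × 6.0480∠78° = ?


r = 8.5760 * 6.0480 = 51.8676
theta = 177° + 78° = 255° = 255° (mod 360)

51.8676 cis(255°)


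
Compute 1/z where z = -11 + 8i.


|z|^2 = 121+64 = 185
1/z = (-11 - 8i)/185

1/z = -0.0595 - 0.0432i


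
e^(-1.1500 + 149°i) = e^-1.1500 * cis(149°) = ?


e^-1.1500 = 0.3166
cos(149°) = -0.8572
sin(149°) = 0.51504
Real = 0.3166*(-0.8572) = -0.2714
Imag = 0.3166*0.51504 = 0.1631

-0.2714 + 0.1631i


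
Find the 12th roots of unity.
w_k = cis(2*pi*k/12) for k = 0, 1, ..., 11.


The 12th roots of unity are cis(360k/12°) for k=0..11
Angle step = 360/12 = 30°
Primitive root: cis(30°)
Primitive root = 0.8660 + 0.5000i

12 roots at angles: 0°, 30°, 60°, 90°, 120°, 150°, 180°, 210°, 240°, 270°, 300°, 330°


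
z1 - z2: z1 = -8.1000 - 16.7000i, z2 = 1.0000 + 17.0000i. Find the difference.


Real: -8.1 - 1 = -9.1
Imag: -16.7 - 17 = -33.7

-9.1000 - 33.7000i


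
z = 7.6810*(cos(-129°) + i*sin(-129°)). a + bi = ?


a = 7.6810*cos(-129°) = 7.6810*(-0.62932) = -4.8338
b = 7.6810*sin(-129°) = 7.6810*(-0.77715) = -5.9693

-4.8338 - 5.9693i


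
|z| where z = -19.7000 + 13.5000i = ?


|z| = sqrt((-19.7)^2 + 13.5^2) = sqrt(388.09 + 182.25) = sqrt(570.34) = 23.8818

|z| = 23.8818


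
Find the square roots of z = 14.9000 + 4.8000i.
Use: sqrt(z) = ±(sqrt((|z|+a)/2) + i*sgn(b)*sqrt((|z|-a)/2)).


|z| = sqrt(222.01+23.04) = 15.6541
sqrt((|z|+a)/2) = sqrt((15.6541+14.9)/2) = sqrt(15.2770) = 3.9086
sqrt((|z|-a)/2) = sqrt((15.6541-14.9)/2) = sqrt(0.3770) = 0.6140

±(3.9086 + 0.6140i) i.e. 3.9086 + 0.6140i and -3.9086 - 0.6140i


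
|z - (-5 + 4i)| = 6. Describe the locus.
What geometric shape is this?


|z - z0| = r is a circle with center z0 and radius r.
Center = (-5, 4), radius = 6

Circle with center (-5, 4) and radius 6
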